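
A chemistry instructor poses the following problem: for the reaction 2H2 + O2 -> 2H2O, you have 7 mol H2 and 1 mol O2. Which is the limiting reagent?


Mole ratio available / coefficient:
  H2: 7/2 = 3.500
  O2: 1/1 = 1.000
Smaller ratio is limiting.

O2


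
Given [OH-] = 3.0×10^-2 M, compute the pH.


pOH = -log10([OH-]) = -log10(3.0×10^-2)
= 2 - log10(3.0) = 1.52
pH = 14 - pOH = 14 - 1.52 = 12.48

12.48


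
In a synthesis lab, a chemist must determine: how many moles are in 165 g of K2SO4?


M(K2SO4) = 174.27 g/mol
n = mass/M = 165/174.27 = 0.9468 mol

0.9468 mol


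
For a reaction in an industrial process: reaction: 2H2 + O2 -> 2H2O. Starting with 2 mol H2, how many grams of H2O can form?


Mole ratio H2O:H2 = 2:2
n(H2O) = 2 × 2/2 = 2.000 mol
mass = 2.000 × 18.02 = 36.04 g

36.04 g


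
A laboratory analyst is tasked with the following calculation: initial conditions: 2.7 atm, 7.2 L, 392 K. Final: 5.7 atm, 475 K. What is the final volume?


P1V1/T1 = P2V2/T2
V2 = P1V1T2/(T1P2)
= 2.7×7.2×475/(392×5.7)
= 4.133 L

4.133 L


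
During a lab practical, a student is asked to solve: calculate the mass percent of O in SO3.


M(SO3) = 1×32.07 + 3×16.0 = 80.07 g/mol
Mass of O = 3 × 16.0 = 48.00 g/mol
% O = 48.00/80.07 × 100 = 59.95%

59.95%


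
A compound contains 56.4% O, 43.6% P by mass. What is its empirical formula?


Assume 100 g sample. Moles of each element:
  O: 56.4/16.0 = 3.525 mol
  P: 43.6/30.97 = 1.408 mol
Divide by smallest (1.408):
  O: 3.525/1.408 = 2.5
  P: 1.408/1.408 = 1.0
Multiply all ratios by 2 to obtain whole numbers.
Empirical formula: P2O5

P2O5


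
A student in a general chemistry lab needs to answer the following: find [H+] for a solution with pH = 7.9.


[H+] = 10^(-pH) = 10^(-7.9)
= 1.26×10^-8 M

1.26×10^-8 M


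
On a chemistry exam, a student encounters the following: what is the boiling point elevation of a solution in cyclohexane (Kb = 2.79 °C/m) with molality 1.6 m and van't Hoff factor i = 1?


ΔTb = Kb × m × i
= 2.79 × 1.6 × 1
= 4.464 °C

4.464 °C


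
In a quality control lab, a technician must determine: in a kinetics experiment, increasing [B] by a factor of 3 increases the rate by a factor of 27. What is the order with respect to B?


rate ∝ [B]^n
3^n = 27 → n = 3
Order in B: 3

3


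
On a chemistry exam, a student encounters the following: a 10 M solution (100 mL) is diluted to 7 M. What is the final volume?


C1V1 = C2V2
10 × 100 = 7 × V2
V2 = 1000/7 = 142.86 mL

142.86 mL


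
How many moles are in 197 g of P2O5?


M(P2O5) = 141.94 g/mol
n = mass/M = 197/141.94 = 1.3879 mol

1.3879 mol


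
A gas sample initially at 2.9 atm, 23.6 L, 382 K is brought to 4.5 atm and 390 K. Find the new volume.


P1V1/T1 = P2V2/T2
V2 = P1V1T2/(T1P2)
= 2.9×23.6×390/(382×4.5)
= 15.527 L

15.527 L


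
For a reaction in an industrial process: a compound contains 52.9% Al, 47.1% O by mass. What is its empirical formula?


Assume 100 g sample. Moles of each element:
  Al: 52.9/26.98 = 1.961 mol
  O: 47.1/16.0 = 2.944 mol
Divide by smallest (1.961):
  Al: 1.961/1.961 = 1.0
  O: 2.944/1.961 = 1.5
Multiply all ratios by 2 to obtain whole numbers.
Empirical formula: Al2O3

Al2O3


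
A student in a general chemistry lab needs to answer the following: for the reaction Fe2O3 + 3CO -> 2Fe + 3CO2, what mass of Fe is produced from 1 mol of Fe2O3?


Mole ratio Fe:Fe2O3 = 2:1
n(Fe) = 1 × 2/1 = 2.000 mol
mass = 2.000 × 55.85 = 111.7 g

111.7 g


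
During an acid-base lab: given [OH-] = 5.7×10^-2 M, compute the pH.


pOH = -log10([OH-]) = -log10(5.7×10^-2)
= 2 - log10(5.7) = 1.24
pH = 14 - pOH = 14 - 1.24 = 12.76

12.76


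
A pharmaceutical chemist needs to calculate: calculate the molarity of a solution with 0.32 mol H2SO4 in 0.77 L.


M = n/V = 0.32/0.77 = 0.416 mol/L

0.416 M


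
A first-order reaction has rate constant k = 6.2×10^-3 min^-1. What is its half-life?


t½ = ln2/k = 0.693147/(6.2×10^-3 min^-1)
= 111.8 min

111.8 min


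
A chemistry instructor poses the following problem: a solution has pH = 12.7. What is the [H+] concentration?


[H+] = 10^(-pH) = 10^(-12.7)
= 2.0×10^-13 M

2.0×10^-13 M


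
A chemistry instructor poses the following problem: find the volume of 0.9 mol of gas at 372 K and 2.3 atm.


PV = nRT  (R = 0.08206 L·atm/(mol·K))
V = nRT/P = 0.9×0.08206×372/2.3
= 11.945 L

11.945 L


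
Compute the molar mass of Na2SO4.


M(Na2SO4) = 2×22.99 + 1×32.07 + 4×16.0
= 45.98 + 32.07 + 64.0
= 142.05 g/mol

142.05 g/mol


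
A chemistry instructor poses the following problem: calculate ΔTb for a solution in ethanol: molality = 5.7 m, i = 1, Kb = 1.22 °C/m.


ΔTb = Kb × m × i
= 1.22 × 5.7 × 1
= 6.954 °C

6.954 °C


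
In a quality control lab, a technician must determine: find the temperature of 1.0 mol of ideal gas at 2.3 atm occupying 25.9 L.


PV = nRT  (R = 0.08206 L·atm/(mol·K))
T = PV/(nR) = 2.3×25.9/(1.0×0.08206)
= 59.57/0.082060
= 725.93 K

725.93 K


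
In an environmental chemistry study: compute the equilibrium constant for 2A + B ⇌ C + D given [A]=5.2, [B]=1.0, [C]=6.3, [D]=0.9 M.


Kc = [C][D]/([A]^2[B])
= (6.3^1 × 0.9^1)/(5.2^2 × 1.0^1)
= 5.67/27.04
= 0.2097

0.2097


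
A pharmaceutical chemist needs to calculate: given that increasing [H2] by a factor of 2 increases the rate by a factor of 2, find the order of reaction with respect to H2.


rate ∝ [H2]^n
2^n = 2 → n = 1
Order in H2: 1

1


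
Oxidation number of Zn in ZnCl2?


Zn is +2
Oxidation number: +2

+2


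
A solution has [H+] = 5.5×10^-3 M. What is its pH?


pH = -log10([H+]) = -log10(5.5×10^-3)
= 3 - log10(5.5)
= 3 - 0.74
= 2.26

2.26


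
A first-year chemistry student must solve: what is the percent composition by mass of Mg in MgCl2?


M(MgCl2) = 1×24.31 + 2×35.45 = 95.21 g/mol
Mass of Mg = 1 × 24.31 = 24.31 g/mol
% Mg = 24.31/95.21 × 100 = 25.53%

25.53%


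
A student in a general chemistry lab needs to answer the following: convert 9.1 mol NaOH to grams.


M(NaOH) = 40.0 g/mol
mass = n × M = 9.1 × 40.0 = 364.00 g

364.00 g


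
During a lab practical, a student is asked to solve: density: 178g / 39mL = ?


ρ = mass/volume
= 178/39
= 4.564 g/mL

4.564 g/mL


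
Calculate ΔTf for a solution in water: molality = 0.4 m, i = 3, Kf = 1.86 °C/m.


ΔTf = Kf × m × i
= 1.86 × 0.4 × 3
= 2.232 °C

2.232 °C


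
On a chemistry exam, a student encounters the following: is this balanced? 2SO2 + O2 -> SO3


Equation: 2SO2 + O2 -> SO3
Check atoms: O: 6≠3, S: 2≠1
Not balanced

No, not balanced


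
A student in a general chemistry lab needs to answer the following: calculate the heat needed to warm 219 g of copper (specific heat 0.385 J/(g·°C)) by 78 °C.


q = mcΔT = 219 × 0.385 × 78
= 6576.57 J

6576.57 J


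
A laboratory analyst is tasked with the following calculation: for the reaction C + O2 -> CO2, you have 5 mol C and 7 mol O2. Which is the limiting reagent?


Mole ratio available / coefficient:
  C: 5/1 = 5.000
  O2: 7/1 = 7.000
Smaller ratio is limiting.

C


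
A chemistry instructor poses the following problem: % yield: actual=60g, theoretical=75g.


% yield = actual/theoretical × 100
= 60/75 × 100
= 80.0%

80.0%


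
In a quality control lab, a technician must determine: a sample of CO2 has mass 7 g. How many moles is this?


M(CO2) = 44.01 g/mol
n = mass/M = 7/44.01 = 0.1591 mol

0.1591 mol


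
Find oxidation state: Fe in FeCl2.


x + 2(-1) = 0, so x = +2
Oxidation number: +2

+2


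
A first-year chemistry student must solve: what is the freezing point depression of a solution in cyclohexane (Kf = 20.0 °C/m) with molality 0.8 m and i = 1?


ΔTf = Kf × m × i
= 20.0 × 0.8 × 1
= 16.0 °C

16.0 °C


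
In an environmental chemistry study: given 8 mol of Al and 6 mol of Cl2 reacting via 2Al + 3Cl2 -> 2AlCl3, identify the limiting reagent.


Mole ratio available / coefficient:
  Al: 8/2 = 4.000
  Cl2: 6/3 = 2.000
Smaller ratio is limiting.

Cl2


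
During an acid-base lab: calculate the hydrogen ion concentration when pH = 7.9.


[H+] = 10^(-pH) = 10^(-7.9)
= 1.26×10^-8 M

1.26×10^-8 M


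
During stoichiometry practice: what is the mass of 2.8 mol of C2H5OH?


M(C2H5OH) = 46.07 g/mol
mass = n × M = 2.8 × 46.07 = 129.00 g

129.00 g


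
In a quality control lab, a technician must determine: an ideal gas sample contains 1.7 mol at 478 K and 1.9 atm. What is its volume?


PV = nRT  (R = 0.08206 L·atm/(mol·K))
V = nRT/P = 1.7×0.08206×478/1.9
= 35.096 L

35.096 L


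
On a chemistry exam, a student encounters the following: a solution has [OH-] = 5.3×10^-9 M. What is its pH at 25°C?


pOH = -log10([OH-]) = -log10(5.3×10^-9)
= 9 - log10(5.3) = 8.28
pH = 14 - pOH = 14 - 8.28 = 5.72

5.72


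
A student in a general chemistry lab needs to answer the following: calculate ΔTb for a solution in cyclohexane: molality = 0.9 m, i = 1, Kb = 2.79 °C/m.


ΔTb = Kb × m × i
= 2.79 × 0.9 × 1
= 2.511 °C

2.511 °C


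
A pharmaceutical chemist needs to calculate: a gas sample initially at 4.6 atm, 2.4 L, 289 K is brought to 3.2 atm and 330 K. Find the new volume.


P1V1/T1 = P2V2/T2
V2 = P1V1T2/(T1P2)
= 4.6×2.4×330/(289×3.2)
= 3.939 L

3.939 L


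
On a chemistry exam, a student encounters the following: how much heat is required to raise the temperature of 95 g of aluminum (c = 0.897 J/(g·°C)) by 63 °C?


q = mcΔT = 95 × 0.897 × 63
= 5368.55 J

5368.55 J


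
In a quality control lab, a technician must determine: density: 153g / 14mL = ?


ρ = mass/volume
= 153/14
= 10.929 g/mL

10.929 g/mL


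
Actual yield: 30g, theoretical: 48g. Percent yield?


% yield = actual/theoretical × 100
= 30/48 × 100
= 62.5%

62.5%


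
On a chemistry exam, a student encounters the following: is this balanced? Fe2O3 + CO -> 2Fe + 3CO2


Equation: Fe2O3 + CO -> 2Fe + 3CO2
Check atoms: C: 1≠3, Fe: 2=2, O: 4≠6
Not balanced

No, not balanced


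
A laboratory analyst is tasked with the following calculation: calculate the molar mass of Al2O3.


M(Al2O3) = 2×26.98 + 3×16.0
= 53.96 + 48.0
= 101.96 g/mol

101.96 g/mol


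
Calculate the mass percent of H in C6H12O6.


M(C6H12O6) = 6×12.01 + 12×1.008 + 6×16.0 = 180.156 g/mol
Mass of H = 12 × 1.008 = 12.096 g/mol
% H = 12.096/180.156 × 100 = 6.71%

6.71%


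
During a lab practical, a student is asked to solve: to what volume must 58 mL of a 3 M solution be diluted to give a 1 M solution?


C1V1 = C2V2
3 × 58 = 1 × V2
V2 = 174/1 = 174.0 mL

174.0 mL


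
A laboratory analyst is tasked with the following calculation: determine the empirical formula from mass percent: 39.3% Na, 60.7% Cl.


Assume 100 g sample. Moles of each element:
  Na: 39.3/22.99 = 1.709 mol
  Cl: 60.7/35.45 = 1.712 mol
Divide by smallest (1.709):
  Na: 1.709/1.709 = 1.0
  Cl: 1.712/1.709 = 1.0
Empirical formula: NaCl

NaCl


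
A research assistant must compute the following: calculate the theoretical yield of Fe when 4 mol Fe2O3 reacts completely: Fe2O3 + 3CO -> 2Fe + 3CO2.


Mole ratio Fe:Fe2O3 = 2:1
n(Fe) = 4 × 2/1 = 8.000 mol
mass = 8.000 × 55.85 = 446.8 g

446.8 g


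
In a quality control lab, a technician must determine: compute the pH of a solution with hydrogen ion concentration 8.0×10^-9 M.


pH = -log10([H+]) = -log10(8.0×10^-9)
= 9 - log10(8.0)
= 9 - 0.9
= 8.1

8.1


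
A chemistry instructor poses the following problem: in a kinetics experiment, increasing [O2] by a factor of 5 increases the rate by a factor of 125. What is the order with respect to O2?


rate ∝ [O2]^n
5^n = 125 → n = 3
Order in O2: 3

3


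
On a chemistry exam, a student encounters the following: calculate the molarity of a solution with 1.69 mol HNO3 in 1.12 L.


M = n/V = 1.69/1.12 = 1.509 mol/L

1.509 M


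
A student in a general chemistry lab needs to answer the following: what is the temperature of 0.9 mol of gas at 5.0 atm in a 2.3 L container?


PV = nRT  (R = 0.08206 L·atm/(mol·K))
T = PV/(nR) = 5.0×2.3/(0.9×0.08206)
= 11.50/0.073854
= 155.71 K

155.71 K


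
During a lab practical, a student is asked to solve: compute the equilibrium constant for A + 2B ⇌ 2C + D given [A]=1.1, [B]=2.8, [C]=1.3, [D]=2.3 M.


Kc = [C]^2[D]/([A][B]^2)
= (1.3^2 × 2.3^1)/(1.1^1 × 2.8^2)
= 3.887/8.624
= 0.4507

0.4507


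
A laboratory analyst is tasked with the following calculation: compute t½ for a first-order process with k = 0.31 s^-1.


t½ = ln2/k = 0.693147/(0.31 s^-1)
= 2.236 s

2.236 s


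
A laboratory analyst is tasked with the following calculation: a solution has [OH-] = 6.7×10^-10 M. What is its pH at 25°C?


pOH = -log10([OH-]) = -log10(6.7×10^-10)
= 10 - log10(6.7) = 9.17
pH = 14 - pOH = 14 - 9.17 = 4.83

4.83


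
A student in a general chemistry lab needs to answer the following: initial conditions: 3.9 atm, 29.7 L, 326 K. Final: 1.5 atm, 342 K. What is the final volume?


P1V1/T1 = P2V2/T2
V2 = P1V1T2/(T1P2)
= 3.9×29.7×342/(326×1.5)
= 81.01 L

81.01 L


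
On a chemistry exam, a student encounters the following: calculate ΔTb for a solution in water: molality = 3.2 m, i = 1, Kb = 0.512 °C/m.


ΔTb = Kb × m × i
= 0.512 × 3.2 × 1
= 1.6384 °C

1.6384 °C


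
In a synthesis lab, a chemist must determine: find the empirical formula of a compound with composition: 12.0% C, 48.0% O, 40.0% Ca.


Assume 100 g sample. Moles of each element:
  C: 12.0/12.01 = 0.999 mol
  O: 48.0/16.0 = 3.0 mol
  Ca: 40.0/40.08 = 0.998 mol
Divide by smallest (0.998):
  C: 0.999/0.998 = 1.0
  O: 3.0/0.998 = 3.01
  Ca: 0.998/0.998 = 1.0
Empirical formula: CaCO3

CaCO3


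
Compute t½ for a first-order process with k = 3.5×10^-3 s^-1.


t½ = ln2/k = 0.693147/(3.5×10^-3 s^-1)
= 198.0 s

198.0 s


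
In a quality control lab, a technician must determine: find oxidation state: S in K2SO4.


2(+1) + x + 4(-2) = 0, so x = +6
Oxidation number: +6

+6


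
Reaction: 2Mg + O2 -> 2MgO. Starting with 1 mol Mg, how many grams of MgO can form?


Mole ratio MgO:Mg = 2:2
n(MgO) = 1 × 2/2 = 1.000 mol
mass = 1.000 × 40.31 = 40.31 g

40.31 g


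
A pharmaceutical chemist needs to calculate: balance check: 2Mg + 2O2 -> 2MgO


Equation: 2Mg + 2O2 -> 2MgO
Check atoms: Mg: 2=2, O: 4≠2
Not balanced

No, not balanced


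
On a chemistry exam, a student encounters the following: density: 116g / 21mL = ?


ρ = mass/volume
= 116/21
= 5.524 g/mL

5.524 g/mL


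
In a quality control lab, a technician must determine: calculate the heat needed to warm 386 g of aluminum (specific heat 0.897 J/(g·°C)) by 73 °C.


q = mcΔT = 386 × 0.897 × 73
= 25275.67 J

25275.67 J


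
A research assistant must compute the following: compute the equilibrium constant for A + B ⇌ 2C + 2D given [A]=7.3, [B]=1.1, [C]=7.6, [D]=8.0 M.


Kc = [C]^2[D]^2/([A][B])
= (7.6^2 × 8.0^2)/(7.3^1 × 1.1^1)
= 3696.64/8.03
= 460.4

460.4


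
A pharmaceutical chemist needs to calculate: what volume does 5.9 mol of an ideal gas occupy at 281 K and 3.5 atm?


PV = nRT  (R = 0.08206 L·atm/(mol·K))
V = nRT/P = 5.9×0.08206×281/3.5
= 38.871 L

38.871 L


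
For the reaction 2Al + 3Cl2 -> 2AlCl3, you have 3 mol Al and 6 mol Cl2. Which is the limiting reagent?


Mole ratio available / coefficient:
  Al: 3/2 = 1.500
  Cl2: 6/3 = 2.000
Smaller ratio is limiting.

Al


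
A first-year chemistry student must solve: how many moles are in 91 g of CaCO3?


M(CaCO3) = 100.09 g/mol
n = mass/M = 91/100.09 = 0.9092 mol

0.9092 mol


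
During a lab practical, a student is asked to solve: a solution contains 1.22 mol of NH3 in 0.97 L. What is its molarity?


M = n/V = 1.22/0.97 = 1.258 mol/L

1.258 M


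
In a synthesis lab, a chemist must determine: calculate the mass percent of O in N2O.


M(N2O) = 2×14.01 + 1×16.0 = 44.02 g/mol
Mass of O = 1 × 16.0 = 16.00 g/mol
% O = 16.00/44.02 × 100 = 36.35%

36.35%


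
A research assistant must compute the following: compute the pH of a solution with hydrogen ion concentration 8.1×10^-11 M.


pH = -log10([H+]) = -log10(8.1×10^-11)
= 11 - log10(8.1)
= 11 - 0.91
= 10.09

10.09


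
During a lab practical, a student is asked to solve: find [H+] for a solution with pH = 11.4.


[H+] = 10^(-pH) = 10^(-11.4)
= 3.98×10^-12 M

3.98×10^-12 M


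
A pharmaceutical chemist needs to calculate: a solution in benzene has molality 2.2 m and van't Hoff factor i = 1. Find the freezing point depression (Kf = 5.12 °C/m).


ΔTf = Kf × m × i
= 5.12 × 2.2 × 1
= 11.264 °C

11.264 °C


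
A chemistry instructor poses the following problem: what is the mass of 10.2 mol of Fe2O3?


M(Fe2O3) = 159.7 g/mol
mass = n × M = 10.2 × 159.7 = 1628.94 g

1628.94 g


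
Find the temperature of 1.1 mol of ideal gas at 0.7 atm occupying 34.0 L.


PV = nRT  (R = 0.08206 L·atm/(mol·K))
T = PV/(nR) = 0.7×34.0/(1.1×0.08206)
= 23.80/0.090266
= 263.67 K

263.67 K


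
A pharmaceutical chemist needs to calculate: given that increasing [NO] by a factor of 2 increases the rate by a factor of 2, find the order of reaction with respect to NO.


rate ∝ [NO]^n
2^n = 2 → n = 1
Order in NO: 1

1


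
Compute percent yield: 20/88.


% yield = actual/theoretical × 100
= 20/88 × 100
= 22.73%

22.73%


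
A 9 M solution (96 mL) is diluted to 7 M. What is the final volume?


C1V1 = C2V2
9 × 96 = 7 × V2
V2 = 864/7 = 123.43 mL

123.43 mL


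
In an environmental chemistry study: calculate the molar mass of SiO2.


M(SiO2) = 1×28.09 + 2×16.0
= 28.09 + 32.0
= 60.09 g/mol

60.09 g/mol


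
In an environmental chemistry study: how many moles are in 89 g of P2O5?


M(P2O5) = 141.94 g/mol
n = mass/M = 89/141.94 = 0.627 mol

0.627 mol


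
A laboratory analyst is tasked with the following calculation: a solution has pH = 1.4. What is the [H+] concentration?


[H+] = 10^(-pH) = 10^(-1.4)
= 3.98×10^-2 M

3.98×10^-2 M


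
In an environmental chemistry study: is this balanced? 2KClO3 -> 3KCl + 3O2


Equation: 2KClO3 -> 3KCl + 3O2
Check atoms: Cl: 2≠3, K: 2≠3, O: 6=6
Not balanced

No, not balanced


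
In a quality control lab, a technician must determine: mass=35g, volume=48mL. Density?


ρ = mass/volume
= 35/48
= 0.729 g/mL

0.729 g/mL


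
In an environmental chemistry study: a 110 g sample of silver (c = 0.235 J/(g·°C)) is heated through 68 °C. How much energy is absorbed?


q = mcΔT = 110 × 0.235 × 68
= 1757.80 J

1757.80 J


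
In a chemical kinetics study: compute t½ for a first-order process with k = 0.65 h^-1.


t½ = ln2/k = 0.693147/(0.65 h^-1)
= 1.066 h

1.066 h


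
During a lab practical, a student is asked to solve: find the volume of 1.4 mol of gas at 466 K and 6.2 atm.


PV = nRT  (R = 0.08206 L·atm/(mol·K))
V = nRT/P = 1.4×0.08206×466/6.2
= 8.635 L

8.635 L


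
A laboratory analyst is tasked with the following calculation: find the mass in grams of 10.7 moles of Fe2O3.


M(Fe2O3) = 159.7 g/mol
mass = n × M = 10.7 × 159.7 = 1708.79 g

1708.79 g


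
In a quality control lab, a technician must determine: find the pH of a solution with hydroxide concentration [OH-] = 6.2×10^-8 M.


pOH = -log10([OH-]) = -log10(6.2×10^-8)
= 8 - log10(6.2) = 7.21
pH = 14 - pOH = 14 - 7.21 = 6.79

6.79


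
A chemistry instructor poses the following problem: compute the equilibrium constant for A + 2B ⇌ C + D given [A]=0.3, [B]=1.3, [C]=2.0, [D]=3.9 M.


Kc = [C][D]/([A][B]^2)
= (2.0^1 × 3.9^1)/(0.3^1 × 1.3^2)
= 7.8/0.507
= 15.38

15.38


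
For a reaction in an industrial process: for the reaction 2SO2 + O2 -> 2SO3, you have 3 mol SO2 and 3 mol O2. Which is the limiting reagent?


Mole ratio available / coefficient:
  SO2: 3/2 = 1.500
  O2: 3/1 = 3.000
Smaller ratio is limiting.

SO2


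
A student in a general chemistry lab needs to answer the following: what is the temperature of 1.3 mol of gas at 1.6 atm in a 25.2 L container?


PV = nRT  (R = 0.08206 L·atm/(mol·K))
T = PV/(nR) = 1.6×25.2/(1.3×0.08206)
= 40.32/0.106678
= 377.96 K

377.96 K


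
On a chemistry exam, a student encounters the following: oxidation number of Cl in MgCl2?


halide: -1
Oxidation number: -1

-1


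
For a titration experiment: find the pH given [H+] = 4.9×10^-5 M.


pH = -log10([H+]) = -log10(4.9×10^-5)
= 5 - log10(4.9)
= 5 - 0.69
= 4.31

4.31


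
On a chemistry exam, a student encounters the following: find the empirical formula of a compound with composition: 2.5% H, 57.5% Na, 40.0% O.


Assume 100 g sample. Moles of each element:
  H: 2.5/1.008 = 2.48 mol
  Na: 57.5/22.99 = 2.501 mol
  O: 40.0/16.0 = 2.5 mol
Divide by smallest (2.48):
  H: 2.48/2.48 = 1.0
  Na: 2.501/2.48 = 1.01
  O: 2.5/2.48 = 1.01
Empirical formula: NaOH

NaOH


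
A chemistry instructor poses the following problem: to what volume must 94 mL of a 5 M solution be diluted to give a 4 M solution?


C1V1 = C2V2
5 × 94 = 4 × V2
V2 = 470/4 = 117.5 mL

117.5 mL


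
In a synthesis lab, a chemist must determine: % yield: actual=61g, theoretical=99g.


% yield = actual/theoretical × 100
= 61/99 × 100
= 61.62%

61.62%


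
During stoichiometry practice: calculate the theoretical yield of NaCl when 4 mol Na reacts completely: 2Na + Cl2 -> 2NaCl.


Mole ratio NaCl:Na = 2:2
n(NaCl) = 4 × 2/2 = 4.000 mol
mass = 4.000 × 58.44 = 233.76 g

233.76 g


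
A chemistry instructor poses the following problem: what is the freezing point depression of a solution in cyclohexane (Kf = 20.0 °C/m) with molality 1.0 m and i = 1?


ΔTf = Kf × m × i
= 20.0 × 1.0 × 1
= 20.0 °C

20.0 °C


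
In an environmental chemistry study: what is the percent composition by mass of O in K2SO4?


M(K2SO4) = 2×39.1 + 1×32.07 + 4×16.0 = 174.27 g/mol
Mass of O = 4 × 16.0 = 64.00 g/mol
% O = 64.00/174.27 × 100 = 36.72%

36.72%


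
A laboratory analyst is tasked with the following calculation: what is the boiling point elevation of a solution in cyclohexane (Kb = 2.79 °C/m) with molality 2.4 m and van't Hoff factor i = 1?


ΔTb = Kb × m × i
= 2.79 × 2.4 × 1
= 6.696 °C

6.696 °C


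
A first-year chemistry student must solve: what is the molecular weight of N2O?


M(N2O) = 2×14.01 + 1×16.0
= 28.02 + 16.0
= 44.02 g/mol

44.02 g/mol


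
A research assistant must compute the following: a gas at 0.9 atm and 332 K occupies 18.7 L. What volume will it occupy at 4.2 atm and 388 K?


P1V1/T1 = P2V2/T2
V2 = P1V1T2/(T1P2)
= 0.9×18.7×388/(332×4.2)
= 4.683 L

4.683 L


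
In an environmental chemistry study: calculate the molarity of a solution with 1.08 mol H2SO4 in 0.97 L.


M = n/V = 1.08/0.97 = 1.113 mol/L

1.113 M


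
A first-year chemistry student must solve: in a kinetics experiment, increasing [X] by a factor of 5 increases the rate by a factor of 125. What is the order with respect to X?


rate ∝ [X]^n
5^n = 125 → n = 3
Order in X: 3

3


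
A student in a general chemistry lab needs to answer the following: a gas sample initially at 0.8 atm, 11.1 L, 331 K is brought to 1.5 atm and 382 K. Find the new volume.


P1V1/T1 = P2V2/T2
V2 = P1V1T2/(T1P2)
= 0.8×11.1×382/(331×1.5)
= 6.832 L

6.832 L


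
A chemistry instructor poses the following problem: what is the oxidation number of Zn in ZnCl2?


Zn is +2
Oxidation number: +2

+2


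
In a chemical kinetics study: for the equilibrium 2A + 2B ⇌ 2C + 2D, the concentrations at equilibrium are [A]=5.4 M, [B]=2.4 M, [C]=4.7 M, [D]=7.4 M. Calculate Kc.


Kc = [C]^2[D]^2/([A]^2[B]^2)
= (4.7^2 × 7.4^2)/(5.4^2 × 2.4^2)
= 1209.6484/167.9616
= 7.202

7.202


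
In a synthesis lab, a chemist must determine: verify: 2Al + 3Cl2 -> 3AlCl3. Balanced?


Equation: 2Al + 3Cl2 -> 3AlCl3
Check atoms: Al: 2≠3, Cl: 6≠9
Not balanced

No, not balanced


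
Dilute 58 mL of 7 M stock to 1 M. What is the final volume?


C1V1 = C2V2
7 × 58 = 1 × V2
V2 = 406/1 = 406.0 mL

406.0 mL


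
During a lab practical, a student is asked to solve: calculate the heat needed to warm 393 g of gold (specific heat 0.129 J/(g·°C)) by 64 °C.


q = mcΔT = 393 × 0.129 × 64
= 3244.61 J

3244.61 J


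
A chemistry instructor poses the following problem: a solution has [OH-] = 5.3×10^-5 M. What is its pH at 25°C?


pOH = -log10([OH-]) = -log10(5.3×10^-5)
= 5 - log10(5.3) = 4.28
pH = 14 - pOH = 14 - 4.28 = 9.72

9.72


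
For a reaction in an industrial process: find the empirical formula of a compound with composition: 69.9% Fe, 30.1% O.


Assume 100 g sample. Moles of each element:
  Fe: 69.9/55.85 = 1.252 mol
  O: 30.1/16.0 = 1.881 mol
Divide by smallest (1.252):
  Fe: 1.252/1.252 = 1.0
  O: 1.881/1.252 = 1.5
Multiply all ratios by 2 to obtain whole numbers.
Empirical formula: Fe2O3

Fe2O3


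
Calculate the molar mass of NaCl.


M(NaCl) = 1×22.99 + 1×35.45
= 22.99 + 35.45
= 58.44 g/mol

58.44 g/mol


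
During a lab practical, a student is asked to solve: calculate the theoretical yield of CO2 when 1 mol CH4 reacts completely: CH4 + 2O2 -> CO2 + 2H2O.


Mole ratio CO2:CH4 = 1:1
n(CO2) = 1 × 1/1 = 1.000 mol
mass = 1.000 × 44.01 = 44.01 g

44.01 g


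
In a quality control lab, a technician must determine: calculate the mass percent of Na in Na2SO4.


M(Na2SO4) = 2×22.99 + 1×32.07 + 4×16.0 = 142.05 g/mol
Mass of Na = 2 × 22.99 = 45.98 g/mol
% Na = 45.98/142.05 × 100 = 32.37%

32.37%


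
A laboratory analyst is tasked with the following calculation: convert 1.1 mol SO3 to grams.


M(SO3) = 80.07 g/mol
mass = n × M = 1.1 × 80.07 = 88.08 g

88.08 g


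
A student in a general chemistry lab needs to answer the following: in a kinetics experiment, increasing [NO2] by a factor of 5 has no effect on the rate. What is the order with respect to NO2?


rate ∝ [NO2]^n
rate ∝ [NO2]^0
Order in NO2: 0

0


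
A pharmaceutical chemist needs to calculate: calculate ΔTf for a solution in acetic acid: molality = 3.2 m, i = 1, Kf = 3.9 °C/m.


ΔTf = Kf × m × i
= 3.9 × 3.2 × 1
= 12.48 °C

12.48 °C


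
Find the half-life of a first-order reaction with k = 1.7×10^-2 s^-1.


t½ = ln2/k = 0.693147/(1.7×10^-2 s^-1)
= 40.77 s

40.77 s


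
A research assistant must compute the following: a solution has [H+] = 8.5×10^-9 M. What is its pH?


pH = -log10([H+]) = -log10(8.5×10^-9)
= 9 - log10(8.5)
= 9 - 0.93
= 8.07

8.07


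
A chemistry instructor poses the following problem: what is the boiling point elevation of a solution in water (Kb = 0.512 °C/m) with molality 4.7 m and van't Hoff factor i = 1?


ΔTb = Kb × m × i
= 0.512 × 4.7 × 1
= 2.4064 °C

2.4064 °C


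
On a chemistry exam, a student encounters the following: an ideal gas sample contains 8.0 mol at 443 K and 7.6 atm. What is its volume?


PV = nRT  (R = 0.08206 L·atm/(mol·K))
V = nRT/P = 8.0×0.08206×443/7.6
= 38.266 L

38.266 L


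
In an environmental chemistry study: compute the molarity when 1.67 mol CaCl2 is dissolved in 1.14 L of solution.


M = n/V = 1.67/1.14 = 1.465 mol/L

1.465 M


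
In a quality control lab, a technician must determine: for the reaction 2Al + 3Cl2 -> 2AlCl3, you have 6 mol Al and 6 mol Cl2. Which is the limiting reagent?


Mole ratio available / coefficient:
  Al: 6/2 = 3.000
  Cl2: 6/3 = 2.000
Smaller ratio is limiting.

Cl2


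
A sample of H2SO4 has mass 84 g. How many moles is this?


M(H2SO4) = 98.09 g/mol
n = mass/M = 84/98.09 = 0.8564 mol

0.8564 mol


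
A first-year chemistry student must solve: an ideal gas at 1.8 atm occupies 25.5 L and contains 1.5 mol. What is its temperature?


PV = nRT  (R = 0.08206 L·atm/(mol·K))
T = PV/(nR) = 1.8×25.5/(1.5×0.08206)
= 45.90/0.123090
= 372.90 K

372.90 K


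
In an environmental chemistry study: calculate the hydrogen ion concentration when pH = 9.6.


[H+] = 10^(-pH) = 10^(-9.6)
= 2.51×10^-10 M

2.51×10^-10 M


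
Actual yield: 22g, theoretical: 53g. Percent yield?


% yield = actual/theoretical × 100
= 22/53 × 100
= 41.51%

41.51%


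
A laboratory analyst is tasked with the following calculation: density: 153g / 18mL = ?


ρ = mass/volume
= 153/18
= 8.5 g/mL

8.5 g/mL


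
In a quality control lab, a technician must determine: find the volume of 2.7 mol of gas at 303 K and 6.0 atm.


PV = nRT  (R = 0.08206 L·atm/(mol·K))
V = nRT/P = 2.7×0.08206×303/6.0
= 11.189 L

11.189 L


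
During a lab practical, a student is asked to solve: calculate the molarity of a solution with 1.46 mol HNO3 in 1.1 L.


M = n/V = 1.46/1.1 = 1.327 mol/L

1.327 M


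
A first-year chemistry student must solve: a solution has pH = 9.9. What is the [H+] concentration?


[H+] = 10^(-pH) = 10^(-9.9)
= 1.26×10^-10 M

1.26×10^-10 M


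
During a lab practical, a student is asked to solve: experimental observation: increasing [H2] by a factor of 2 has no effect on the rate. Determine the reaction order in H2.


rate ∝ [H2]^n
rate ∝ [H2]^0
Order in H2: 0

0


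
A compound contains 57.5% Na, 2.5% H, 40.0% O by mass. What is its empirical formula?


Assume 100 g sample. Moles of each element:
  Na: 57.5/22.99 = 2.501 mol
  H: 2.5/1.008 = 2.48 mol
  O: 40.0/16.0 = 2.5 mol
Divide by smallest (2.48):
  Na: 2.501/2.48 = 1.01
  H: 2.48/2.48 = 1.0
  O: 2.5/2.48 = 1.01
Empirical formula: NaOH

NaOH


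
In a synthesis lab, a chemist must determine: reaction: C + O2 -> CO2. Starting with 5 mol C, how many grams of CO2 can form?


Mole ratio CO2:C = 1:1
n(CO2) = 5 × 1/1 = 5.000 mol
mass = 5.000 × 44.01 = 220.05 g

220.05 g


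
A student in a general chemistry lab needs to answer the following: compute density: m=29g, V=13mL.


ρ = mass/volume
= 29/13
= 2.231 g/mL

2.231 g/mL


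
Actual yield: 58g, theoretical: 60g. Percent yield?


% yield = actual/theoretical × 100
= 58/60 × 100
= 96.67%

96.67%


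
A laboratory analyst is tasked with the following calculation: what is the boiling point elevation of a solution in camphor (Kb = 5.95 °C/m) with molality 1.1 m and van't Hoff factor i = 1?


ΔTb = Kb × m × i
= 5.95 × 1.1 × 1
= 6.545 °C

6.545 °C


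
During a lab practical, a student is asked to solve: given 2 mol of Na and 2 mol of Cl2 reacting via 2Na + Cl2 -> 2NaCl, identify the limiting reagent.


Mole ratio available / coefficient:
  Na: 2/2 = 1.000
  Cl2: 2/1 = 2.000
Smaller ratio is limiting.

Na


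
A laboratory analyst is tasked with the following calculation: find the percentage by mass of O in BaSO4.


M(BaSO4) = 1×137.33 + 1×32.07 + 4×16.0 = 233.40 g/mol
Mass of O = 4 × 16.0 = 64.00 g/mol
% O = 64.00/233.40 × 100 = 27.42%

27.42%


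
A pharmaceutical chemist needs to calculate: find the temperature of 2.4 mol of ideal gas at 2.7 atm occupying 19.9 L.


PV = nRT  (R = 0.08206 L·atm/(mol·K))
T = PV/(nR) = 2.7×19.9/(2.4×0.08206)
= 53.73/0.196944
= 272.82 K

272.82 K


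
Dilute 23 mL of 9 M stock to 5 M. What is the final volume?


C1V1 = C2V2
9 × 23 = 5 × V2
V2 = 207/5 = 41.4 mL

41.4 mL


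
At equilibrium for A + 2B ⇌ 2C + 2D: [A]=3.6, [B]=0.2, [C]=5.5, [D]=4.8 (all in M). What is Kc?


Kc = [C]^2[D]^2/([A][B]^2)
= (5.5^2 × 4.8^2)/(3.6^1 × 0.2^2)
= 696.96/0.144
= 4840

4840


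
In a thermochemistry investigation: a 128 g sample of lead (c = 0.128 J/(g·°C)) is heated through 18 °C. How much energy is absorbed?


q = mcΔT = 128 × 0.128 × 18
= 294.91 J

294.91 J


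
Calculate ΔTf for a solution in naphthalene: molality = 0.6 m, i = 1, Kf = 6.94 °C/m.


ΔTf = Kf × m × i
= 6.94 × 0.6 × 1
= 4.164 °C

4.164 °C


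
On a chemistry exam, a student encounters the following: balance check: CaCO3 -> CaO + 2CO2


Equation: CaCO3 -> CaO + 2CO2
Check atoms: C: 1≠2, Ca: 1=1, O: 3≠5
Not balanced

No, not balanced


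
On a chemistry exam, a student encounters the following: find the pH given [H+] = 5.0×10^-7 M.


pH = -log10([H+]) = -log10(5.0×10^-7)
= 7 - log10(5.0)
= 7 - 0.7
= 6.3

6.3


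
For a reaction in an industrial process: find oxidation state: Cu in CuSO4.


Sulfate is -2, so Cu = +2
Oxidation number: +2

+2


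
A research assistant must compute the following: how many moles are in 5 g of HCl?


M(HCl) = 36.46 g/mol
n = mass/M = 5/36.46 = 0.1371 mol

0.1371 mol


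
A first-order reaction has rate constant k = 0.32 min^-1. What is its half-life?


t½ = ln2/k = 0.693147/(0.32 min^-1)
= 2.166 min

2.166 min


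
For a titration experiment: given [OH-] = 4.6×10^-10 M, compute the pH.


pOH = -log10([OH-]) = -log10(4.6×10^-10)
= 10 - log10(4.6) = 9.34
pH = 14 - pOH = 14 - 9.34 = 4.66

4.66


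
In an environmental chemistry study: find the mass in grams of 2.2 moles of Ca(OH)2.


M(Ca(OH)2) = 74.1 g/mol
mass = n × M = 2.2 × 74.1 = 163.02 g

163.02 g


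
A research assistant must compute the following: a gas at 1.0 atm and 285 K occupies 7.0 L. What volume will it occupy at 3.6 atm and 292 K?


P1V1/T1 = P2V2/T2
V2 = P1V1T2/(T1P2)
= 1.0×7.0×292/(285×3.6)
= 1.992 L

1.992 L


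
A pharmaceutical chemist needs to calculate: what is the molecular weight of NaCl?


M(NaCl) = 1×22.99 + 1×35.45
= 22.99 + 35.45
= 58.44 g/mol

58.44 g/mol


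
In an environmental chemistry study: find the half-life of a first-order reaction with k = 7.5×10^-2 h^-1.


t½ = ln2/k = 0.693147/(7.5×10^-2 h^-1)
= 9.242 h

9.242 h


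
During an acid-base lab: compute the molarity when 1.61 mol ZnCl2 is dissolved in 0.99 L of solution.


M = n/V = 1.61/0.99 = 1.626 mol/L

1.626 M


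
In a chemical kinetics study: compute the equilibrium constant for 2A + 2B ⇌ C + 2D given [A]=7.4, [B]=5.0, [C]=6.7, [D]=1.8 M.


Kc = [C][D]^2/([A]^2[B]^2)
= (6.7^1 × 1.8^2)/(7.4^2 × 5.0^2)
= 21.708/1369
= 0.01586

0.01586


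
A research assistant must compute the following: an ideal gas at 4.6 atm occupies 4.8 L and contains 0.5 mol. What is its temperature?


PV = nRT  (R = 0.08206 L·atm/(mol·K))
T = PV/(nR) = 4.6×4.8/(0.5×0.08206)
= 22.08/0.041030
= 538.14 K

538.14 K


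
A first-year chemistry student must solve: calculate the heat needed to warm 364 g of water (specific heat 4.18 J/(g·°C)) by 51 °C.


q = mcΔT = 364 × 4.18 × 51
= 77597.52 J

77597.52 J


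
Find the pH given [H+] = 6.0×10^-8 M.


pH = -log10([H+]) = -log10(6.0×10^-8)
= 8 - log10(6.0)
= 8 - 0.78
= 7.22

7.22


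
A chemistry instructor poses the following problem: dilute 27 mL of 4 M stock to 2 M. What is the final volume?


C1V1 = C2V2
4 × 27 = 2 × V2
V2 = 108/2 = 54.0 mL

54.0 mL


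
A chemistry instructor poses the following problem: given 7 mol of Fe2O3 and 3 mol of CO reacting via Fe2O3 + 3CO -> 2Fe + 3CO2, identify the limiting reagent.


Mole ratio available / coefficient:
  Fe2O3: 7/1 = 7.000
  CO: 3/3 = 1.000
Smaller ratio is limiting.

CO


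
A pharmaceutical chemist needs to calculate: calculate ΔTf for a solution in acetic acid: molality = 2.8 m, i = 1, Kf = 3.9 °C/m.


ΔTf = Kf × m × i
= 3.9 × 2.8 × 1
= 10.92 °C

10.92 °C


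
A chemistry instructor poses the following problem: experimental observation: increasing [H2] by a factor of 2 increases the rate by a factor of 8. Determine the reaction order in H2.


rate ∝ [H2]^n
2^n = 8 → n = 3
Order in H2: 3

3


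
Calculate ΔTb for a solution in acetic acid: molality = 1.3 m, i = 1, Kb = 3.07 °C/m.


ΔTb = Kb × m × i
= 3.07 × 1.3 × 1
= 3.991 °C

3.991 °C


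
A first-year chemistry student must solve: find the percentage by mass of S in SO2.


M(SO2) = 1×32.07 + 2×16.0 = 64.07 g/mol
Mass of S = 1 × 32.07 = 32.07 g/mol
% S = 32.07/64.07 × 100 = 50.05%

50.05%


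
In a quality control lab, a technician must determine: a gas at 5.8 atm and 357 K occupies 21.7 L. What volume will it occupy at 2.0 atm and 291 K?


P1V1/T1 = P2V2/T2
V2 = P1V1T2/(T1P2)
= 5.8×21.7×291/(357×2.0)
= 51.296 L

51.296 L


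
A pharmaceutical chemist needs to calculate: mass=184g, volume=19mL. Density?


ρ = mass/volume
= 184/19
= 9.684 g/mL

9.684 g/mL


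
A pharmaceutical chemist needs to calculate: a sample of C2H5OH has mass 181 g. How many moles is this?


M(C2H5OH) = 46.07 g/mol
n = mass/M = 181/46.07 = 3.9288 mol

3.9288 mol


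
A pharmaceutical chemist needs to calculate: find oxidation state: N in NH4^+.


x + 4(+1) = +1, so x = -3
Oxidation number: -3

-3


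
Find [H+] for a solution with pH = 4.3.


[H+] = 10^(-pH) = 10^(-4.3)
= 5.01×10^-5 M

5.01×10^-5 M


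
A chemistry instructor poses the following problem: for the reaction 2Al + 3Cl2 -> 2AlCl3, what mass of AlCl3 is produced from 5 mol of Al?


Mole ratio AlCl3:Al = 2:2
n(AlCl3) = 5 × 2/2 = 5.000 mol
mass = 5.000 × 133.33 = 666.65 g

666.65 g


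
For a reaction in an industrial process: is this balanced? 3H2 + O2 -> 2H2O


Equation: 3H2 + O2 -> 2H2O
Check atoms: H: 6≠4, O: 2=2
Not balanced

No, not balanced


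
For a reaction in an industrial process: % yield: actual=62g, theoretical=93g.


% yield = actual/theoretical × 100
= 62/93 × 100
= 66.67%

66.67%


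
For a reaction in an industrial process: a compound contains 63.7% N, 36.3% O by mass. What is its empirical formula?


Assume 100 g sample. Moles of each element:
  N: 63.7/14.01 = 4.547 mol
  O: 36.3/16.0 = 2.269 mol
Divide by smallest (2.269):
  N: 4.547/2.269 = 2.0
  O: 2.269/2.269 = 1.0
Empirical formula: N2O

N2O


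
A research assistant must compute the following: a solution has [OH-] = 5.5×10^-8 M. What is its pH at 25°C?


pOH = -log10([OH-]) = -log10(5.5×10^-8)
= 8 - log10(5.5) = 7.26
pH = 14 - pOH = 14 - 7.26 = 6.74

6.74


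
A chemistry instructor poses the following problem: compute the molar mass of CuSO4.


M(CuSO4) = 1×63.55 + 1×32.07 + 4×16.0
= 63.55 + 32.07 + 64.0
= 159.62 g/mol

159.62 g/mol


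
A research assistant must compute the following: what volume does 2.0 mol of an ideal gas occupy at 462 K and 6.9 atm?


PV = nRT  (R = 0.08206 L·atm/(mol·K))
V = nRT/P = 2.0×0.08206×462/6.9
= 10.989 L

10.989 L


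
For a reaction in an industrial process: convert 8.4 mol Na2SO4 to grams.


M(Na2SO4) = 142.05 g/mol
mass = n × M = 8.4 × 142.05 = 1193.22 g

1193.22 g


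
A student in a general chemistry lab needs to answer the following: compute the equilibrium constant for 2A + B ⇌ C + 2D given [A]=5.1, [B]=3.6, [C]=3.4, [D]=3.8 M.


Kc = [C][D]^2/([A]^2[B])
= (3.4^1 × 3.8^2)/(5.1^2 × 3.6^1)
= 49.096/93.636
= 0.5243

0.5243


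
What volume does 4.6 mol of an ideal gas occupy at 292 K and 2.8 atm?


PV = nRT  (R = 0.08206 L·atm/(mol·K))
V = nRT/P = 4.6×0.08206×292/2.8
= 39.365 L

39.365 L


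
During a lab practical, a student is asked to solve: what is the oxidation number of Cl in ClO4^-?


x + 4(-2) = -1, so x = +7
Oxidation number: +7

+7


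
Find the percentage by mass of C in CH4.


M(CH4) = 1×12.01 + 4×1.008 = 16.042 g/mol
Mass of C = 1 × 12.01 = 12.01 g/mol
% C = 12.01/16.042 × 100 = 74.87%

74.87%


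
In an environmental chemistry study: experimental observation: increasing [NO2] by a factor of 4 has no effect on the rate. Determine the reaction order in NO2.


rate ∝ [NO2]^n
rate ∝ [NO2]^0
Order in NO2: 0

0


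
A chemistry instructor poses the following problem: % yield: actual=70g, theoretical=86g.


% yield = actual/theoretical × 100
= 70/86 × 100
= 81.4%

81.4%
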